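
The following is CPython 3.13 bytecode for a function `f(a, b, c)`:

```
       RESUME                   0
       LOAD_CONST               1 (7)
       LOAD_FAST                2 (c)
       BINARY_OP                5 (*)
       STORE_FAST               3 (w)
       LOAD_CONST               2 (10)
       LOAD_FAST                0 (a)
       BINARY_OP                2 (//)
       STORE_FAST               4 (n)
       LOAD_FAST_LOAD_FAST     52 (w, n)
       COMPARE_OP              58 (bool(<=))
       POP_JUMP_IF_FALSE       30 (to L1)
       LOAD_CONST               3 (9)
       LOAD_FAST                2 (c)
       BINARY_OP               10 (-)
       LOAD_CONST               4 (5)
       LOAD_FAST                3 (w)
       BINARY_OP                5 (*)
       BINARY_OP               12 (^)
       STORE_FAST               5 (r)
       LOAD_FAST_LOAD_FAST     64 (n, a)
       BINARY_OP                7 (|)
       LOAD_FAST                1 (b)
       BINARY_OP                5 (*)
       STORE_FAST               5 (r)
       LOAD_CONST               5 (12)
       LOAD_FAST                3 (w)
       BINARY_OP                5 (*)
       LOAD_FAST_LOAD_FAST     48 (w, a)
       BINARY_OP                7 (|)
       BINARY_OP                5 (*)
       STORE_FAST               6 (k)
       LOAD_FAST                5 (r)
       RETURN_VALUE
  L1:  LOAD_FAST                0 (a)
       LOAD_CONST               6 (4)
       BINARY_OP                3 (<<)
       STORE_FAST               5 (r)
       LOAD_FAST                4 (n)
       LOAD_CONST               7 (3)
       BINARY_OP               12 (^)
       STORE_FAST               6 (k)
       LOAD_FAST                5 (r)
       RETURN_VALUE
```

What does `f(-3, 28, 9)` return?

LOAD_CONST → push 7. Stack: [7]
LOAD_FAST c → push 9. Stack: [7, 9]
BINARY_OP * → 7 * 9 = 63. Stack: [63]
STORE_FAST w → w=63. Stack: []
LOAD_CONST → push 10. Stack: [10]
LOAD_FAST a → push -3. Stack: [10, -3]
BINARY_OP // → 10 // -3 = -4. Stack: [-4]
STORE_FAST n → n=-4. Stack: []
LOAD_FAST_LOAD_FAST w,n → push 63,-4. Stack: [63, -4]
COMPARE_OP bool(<=) → 63 vs -4 = False. Stack: [False]
POP_JUMP_IF_FALSE → pop False; jump. Stack: []
LOAD_FAST a → push -3. Stack: [-3]
LOAD_CONST → push 4. Stack: [-3, 4]
BINARY_OP << → -3 << 4 = -48. Stack: [-48]
STORE_FAST r → r=-48. Stack: []
LOAD_FAST n → push -4. Stack: [-4]
LOAD_CONST → push 3. Stack: [-4, 3]
BINARY_OP ^ → -4 ^ 3 = -1. Stack: [-1]
STORE_FAST k → k=-1. Stack: []
LOAD_FAST r → push -48. Stack: [-48]
RETURN_VALUE → return -48.

-48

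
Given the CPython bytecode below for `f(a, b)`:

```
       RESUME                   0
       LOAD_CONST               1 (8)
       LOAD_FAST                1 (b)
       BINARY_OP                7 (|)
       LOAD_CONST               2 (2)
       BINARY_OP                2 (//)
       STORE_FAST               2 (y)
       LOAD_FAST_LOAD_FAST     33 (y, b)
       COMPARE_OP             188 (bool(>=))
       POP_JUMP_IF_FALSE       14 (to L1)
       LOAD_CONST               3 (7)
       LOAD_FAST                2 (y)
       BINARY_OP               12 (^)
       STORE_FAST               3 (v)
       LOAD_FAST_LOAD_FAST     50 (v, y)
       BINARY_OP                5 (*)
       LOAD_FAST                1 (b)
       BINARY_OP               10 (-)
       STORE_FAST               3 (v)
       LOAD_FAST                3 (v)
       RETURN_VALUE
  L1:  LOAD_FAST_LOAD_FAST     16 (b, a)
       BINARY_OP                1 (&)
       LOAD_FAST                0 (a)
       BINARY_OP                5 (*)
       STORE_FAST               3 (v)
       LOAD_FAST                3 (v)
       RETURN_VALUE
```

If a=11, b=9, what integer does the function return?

99

LOAD_CONST → push 8. Stack: [8]
LOAD_FAST b → push 9. Stack: [8, 9]
BINARY_OP | → 8 | 9 = 9. Stack: [9]
LOAD_CONST → push 2. Stack: [9, 2]
BINARY_OP // → 9 // 2 = 4. Stack: [4]
STORE_FAST y → y=4. Stack: []
LOAD_FAST_LOAD_FAST y,b → push 4,9. Stack: [4, 9]
COMPARE_OP bool(>=) → 4 vs 9 = False. Stack: [False]
POP_JUMP_IF_FALSE → pop False; jump. Stack: []
LOAD_FAST_LOAD_FAST b,a → push 9,11. Stack: [9, 11]
BINARY_OP & → 9 & 11 = 9. Stack: [9]
LOAD_FAST a → push 11. Stack: [9, 11]
BINARY_OP * → 9 * 11 = 99. Stack: [99]
STORE_FAST v → v=99. Stack: []
LOAD_FAST v → push 99. Stack: [99]
RETURN_VALUE → return 99.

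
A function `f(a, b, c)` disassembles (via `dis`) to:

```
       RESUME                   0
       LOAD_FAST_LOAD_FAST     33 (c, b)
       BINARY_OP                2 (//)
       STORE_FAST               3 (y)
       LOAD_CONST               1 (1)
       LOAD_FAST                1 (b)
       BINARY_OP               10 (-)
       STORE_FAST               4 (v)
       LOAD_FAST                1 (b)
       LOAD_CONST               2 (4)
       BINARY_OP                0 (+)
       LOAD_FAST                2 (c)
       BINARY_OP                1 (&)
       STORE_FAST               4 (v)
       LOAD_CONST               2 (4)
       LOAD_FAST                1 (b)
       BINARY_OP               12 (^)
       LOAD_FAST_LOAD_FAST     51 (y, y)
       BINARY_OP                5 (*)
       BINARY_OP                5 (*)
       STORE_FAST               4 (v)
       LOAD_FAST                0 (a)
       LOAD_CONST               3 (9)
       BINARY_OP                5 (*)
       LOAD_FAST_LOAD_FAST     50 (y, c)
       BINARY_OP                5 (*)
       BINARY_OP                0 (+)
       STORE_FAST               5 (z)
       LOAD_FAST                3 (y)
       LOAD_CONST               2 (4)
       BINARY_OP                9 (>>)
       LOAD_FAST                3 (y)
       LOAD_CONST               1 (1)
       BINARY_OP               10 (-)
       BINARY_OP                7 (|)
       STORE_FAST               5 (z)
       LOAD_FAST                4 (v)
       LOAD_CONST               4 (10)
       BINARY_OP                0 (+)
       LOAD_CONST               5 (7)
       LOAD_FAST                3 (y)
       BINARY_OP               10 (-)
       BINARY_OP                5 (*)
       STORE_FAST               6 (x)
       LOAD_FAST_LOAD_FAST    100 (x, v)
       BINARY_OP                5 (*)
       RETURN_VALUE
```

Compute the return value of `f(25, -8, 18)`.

LOAD_FAST_LOAD_FAST c,b → push 18,-8. Stack: [18, -8]
BINARY_OP // → 18 // -8 = -3. Stack: [-3]
STORE_FAST y → y=-3. Stack: []
LOAD_CONST → push 1. Stack: [1]
LOAD_FAST b → push -8. Stack: [1, -8]
BINARY_OP - → 1 - -8 = 9. Stack: [9]
STORE_FAST v → v=9. Stack: []
LOAD_FAST b → push -8. Stack: [-8]
LOAD_CONST → push 4. Stack: [-8, 4]
BINARY_OP + → -8 + 4 = -4. Stack: [-4]
LOAD_FAST c → push 18. Stack: [-4, 18]
BINARY_OP & → -4 & 18 = 16. Stack: [16]
STORE_FAST v → v=16. Stack: []
LOAD_CONST → push 4. Stack: [4]
LOAD_FAST b → push -8. Stack: [4, -8]
BINARY_OP ^ → 4 ^ -8 = -4. Stack: [-4]
LOAD_FAST_LOAD_FAST y,y → push -3,-3. Stack: [-4, -3, -3]
BINARY_OP * → -3 * -3 = 9. Stack: [-4, 9]
BINARY_OP * → -4 * 9 = -36. Stack: [-36]
STORE_FAST v → v=-36. Stack: []
LOAD_FAST a → push 25. Stack: [25]
LOAD_CONST → push 9. Stack: [25, 9]
BINARY_OP * → 25 * 9 = 225. Stack: [225]
LOAD_FAST_LOAD_FAST y,c → push -3,18. Stack: [225, -3, 18]
BINARY_OP * → -3 * 18 = -54. Stack: [225, -54]
BINARY_OP + → 225 + -54 = 171. Stack: [171]
STORE_FAST z → z=171. Stack: []
LOAD_FAST y → push -3. Stack: [-3]
LOAD_CONST → push 4. Stack: [-3, 4]
BINARY_OP >> → -3 >> 4 = -1. Stack: [-1]
LOAD_FAST y → push -3. Stack: [-1, -3]
LOAD_CONST → push 1. Stack: [-1, -3, 1]
BINARY_OP - → -3 - 1 = -4. Stack: [-1, -4]
BINARY_OP | → -1 | -4 = -1. Stack: [-1]
STORE_FAST z → z=-1. Stack: []
LOAD_FAST v → push -36. Stack: [-36]
LOAD_CONST → push 10. Stack: [-36, 10]
BINARY_OP + → -36 + 10 = -26. Stack: [-26]
LOAD_CONST → push 7. Stack: [-26, 7]
LOAD_FAST y → push -3. Stack: [-26, 7, -3]
BINARY_OP - → 7 - -3 = 10. Stack: [-26, 10]
BINARY_OP * → -26 * 10 = -260. Stack: [-260]
STORE_FAST x → x=-260. Stack: []
LOAD_FAST_LOAD_FAST x,v → push -260,-36. Stack: [-260, -36]
BINARY_OP * → -260 * -36 = 9360. Stack: [9360]
RETURN_VALUE → return 9360.

9360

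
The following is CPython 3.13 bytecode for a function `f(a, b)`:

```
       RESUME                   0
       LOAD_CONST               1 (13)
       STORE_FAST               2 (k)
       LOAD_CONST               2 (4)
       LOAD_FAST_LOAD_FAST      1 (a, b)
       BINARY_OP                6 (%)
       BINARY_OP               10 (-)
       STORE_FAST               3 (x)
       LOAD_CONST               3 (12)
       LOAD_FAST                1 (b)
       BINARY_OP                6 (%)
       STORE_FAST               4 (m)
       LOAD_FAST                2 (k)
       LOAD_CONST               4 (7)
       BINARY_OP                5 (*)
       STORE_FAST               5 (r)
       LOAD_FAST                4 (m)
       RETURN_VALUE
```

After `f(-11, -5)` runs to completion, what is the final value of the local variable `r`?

LOAD_CONST → push 13. Stack: [13]
STORE_FAST k → k=13. Stack: []
LOAD_CONST → push 4. Stack: [4]
LOAD_FAST_LOAD_FAST a,b → push -11,-5. Stack: [4, -11, -5]
BINARY_OP % → -11 % -5 = -1. Stack: [4, -1]
BINARY_OP - → 4 - -1 = 5. Stack: [5]
STORE_FAST x → x=5. Stack: []
LOAD_CONST → push 12. Stack: [12]
LOAD_FAST b → push -5. Stack: [12, -5]
BINARY_OP % → 12 % -5 = -3. Stack: [-3]
STORE_FAST m → m=-3. Stack: []
LOAD_FAST k → push 13. Stack: [13]
LOAD_CONST → push 7. Stack: [13, 7]
BINARY_OP * → 13 * 7 = 91. Stack: [91]
STORE_FAST r → r=91. Stack: []
LOAD_FAST m → push -3. Stack: [-3]
RETURN_VALUE → return -3.

91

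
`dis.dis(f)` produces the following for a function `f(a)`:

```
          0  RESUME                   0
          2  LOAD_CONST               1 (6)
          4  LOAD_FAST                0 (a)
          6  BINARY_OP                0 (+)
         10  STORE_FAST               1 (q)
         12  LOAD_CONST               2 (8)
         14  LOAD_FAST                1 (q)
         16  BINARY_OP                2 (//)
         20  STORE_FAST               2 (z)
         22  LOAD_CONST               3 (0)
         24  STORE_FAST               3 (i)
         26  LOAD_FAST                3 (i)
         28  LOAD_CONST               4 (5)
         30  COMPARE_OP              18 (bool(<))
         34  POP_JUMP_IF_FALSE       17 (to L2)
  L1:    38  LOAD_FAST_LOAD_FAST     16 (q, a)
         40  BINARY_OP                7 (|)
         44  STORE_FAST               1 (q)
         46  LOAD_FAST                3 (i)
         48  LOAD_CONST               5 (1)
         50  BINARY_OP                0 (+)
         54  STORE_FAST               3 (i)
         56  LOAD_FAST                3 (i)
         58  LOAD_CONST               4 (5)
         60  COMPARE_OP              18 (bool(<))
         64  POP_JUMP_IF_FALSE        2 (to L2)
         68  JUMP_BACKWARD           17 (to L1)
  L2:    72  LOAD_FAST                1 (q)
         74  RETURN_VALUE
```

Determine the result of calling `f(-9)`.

-1

LOAD_CONST → push 6
LOAD_FAST a → push -9
BINARY_OP + → 6 + -9 = -3
STORE_FAST q → q=-3
LOAD_CONST → push 8
LOAD_FAST q → push -3
BINARY_OP // → 8 // -3 = -3
STORE_FAST z → z=-3
LOAD_CONST → push 0
STORE_FAST i → i=0
LOAD_FAST i → push 0
LOAD_CONST → push 5
COMPARE_OP bool(<) → 0 vs 5 = True
POP_JUMP_IF_FALSE → pop True; no jump
LOAD_FAST_LOAD_FAST q,a → push -3,-9
BINARY_OP | → -3 | -9 = -1
STORE_FAST q → q=-1
LOAD_FAST i → push 0
LOAD_CONST → push 1
BINARY_OP + → 0 + 1 = 1
STORE_FAST i → i=1
LOAD_FAST i → push 1
LOAD_CONST → push 5
COMPARE_OP bool(<) → 1 vs 5 = True
POP_JUMP_IF_FALSE → pop True; no jump
LOAD_FAST_LOAD_FAST q,a → push -1,-9
BINARY_OP | → -1 | -9 = -1
STORE_FAST q → q=-1
LOAD_FAST i → push 1
LOAD_CONST → push 1
BINARY_OP + → 1 + 1 = 2
STORE_FAST i → i=2
LOAD_FAST i → push 2
LOAD_CONST → push 5
COMPARE_OP bool(<) → 2 vs 5 = True
POP_JUMP_IF_FALSE → pop True; no jump
LOAD_FAST_LOAD_FAST q,a → push -1,-9
BINARY_OP | → -1 | -9 = -1
STORE_FAST q → q=-1
LOAD_FAST i → push 2
LOAD_CONST → push 1
BINARY_OP + → 2 + 1 = 3
STORE_FAST i → i=3
LOAD_FAST i → push 3
LOAD_CONST → push 5
COMPARE_OP bool(<) → 3 vs 5 = True
POP_JUMP_IF_FALSE → pop True; no jump
LOAD_FAST_LOAD_FAST q,a → push -1,-9
BINARY_OP | → -1 | -9 = -1
STORE_FAST q → q=-1
LOAD_FAST i → push 3
LOAD_CONST → push 1
BINARY_OP + → 3 + 1 = 4
STORE_FAST i → i=4
LOAD_FAST i → push 4
LOAD_CONST → push 5
COMPARE_OP bool(<) → 4 vs 5 = True
POP_JUMP_IF_FALSE → pop True; no jump
LOAD_FAST_LOAD_FAST q,a → push -1,-9
BINARY_OP | → -1 | -9 = -1
STORE_FAST q → q=-1
LOAD_FAST i → push 4
LOAD_CONST → push 1
BINARY_OP + → 4 + 1 = 5
STORE_FAST i → i=5
LOAD_FAST i → push 5
LOAD_CONST → push 5
COMPARE_OP bool(<) → 5 vs 5 = False
POP_JUMP_IF_FALSE → pop False; jump
LOAD_FAST q → push -1
RETURN_VALUE → return -1.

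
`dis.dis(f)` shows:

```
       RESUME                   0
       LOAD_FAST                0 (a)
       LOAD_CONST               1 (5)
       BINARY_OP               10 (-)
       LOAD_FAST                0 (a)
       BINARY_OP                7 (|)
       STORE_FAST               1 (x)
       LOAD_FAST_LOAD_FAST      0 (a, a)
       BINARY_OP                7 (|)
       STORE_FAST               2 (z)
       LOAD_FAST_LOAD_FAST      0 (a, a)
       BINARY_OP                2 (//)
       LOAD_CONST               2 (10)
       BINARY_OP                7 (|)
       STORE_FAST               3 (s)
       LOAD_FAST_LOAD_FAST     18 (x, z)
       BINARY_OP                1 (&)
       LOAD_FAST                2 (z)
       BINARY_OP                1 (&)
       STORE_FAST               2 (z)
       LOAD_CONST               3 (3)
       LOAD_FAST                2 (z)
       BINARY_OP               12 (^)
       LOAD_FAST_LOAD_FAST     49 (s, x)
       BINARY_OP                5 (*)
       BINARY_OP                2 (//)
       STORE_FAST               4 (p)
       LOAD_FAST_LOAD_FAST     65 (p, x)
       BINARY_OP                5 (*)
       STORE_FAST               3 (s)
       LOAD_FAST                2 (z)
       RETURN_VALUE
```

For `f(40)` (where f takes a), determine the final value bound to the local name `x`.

43

LOAD_FAST a → push 40. Stack: [40]
LOAD_CONST → push 5. Stack: [40, 5]
BINARY_OP - → 40 - 5 = 35. Stack: [35]
LOAD_FAST a → push 40. Stack: [35, 40]
BINARY_OP | → 35 | 40 = 43. Stack: [43]
STORE_FAST x → x=43. Stack: []
LOAD_FAST_LOAD_FAST a,a → push 40,40. Stack: [40, 40]
BINARY_OP | → 40 | 40 = 40. Stack: [40]
STORE_FAST z → z=40. Stack: []
LOAD_FAST_LOAD_FAST a,a → push 40,40. Stack: [40, 40]
BINARY_OP // → 40 // 40 = 1. Stack: [1]
LOAD_CONST → push 10. Stack: [1, 10]
BINARY_OP | → 1 | 10 = 11. Stack: [11]
STORE_FAST s → s=11. Stack: []
LOAD_FAST_LOAD_FAST x,z → push 43,40. Stack: [43, 40]
BINARY_OP & → 43 & 40 = 40. Stack: [40]
LOAD_FAST z → push 40. Stack: [40, 40]
BINARY_OP & → 40 & 40 = 40. Stack: [40]
STORE_FAST z → z=40. Stack: []
LOAD_CONST → push 3. Stack: [3]
LOAD_FAST z → push 40. Stack: [3, 40]
BINARY_OP ^ → 3 ^ 40 = 43. Stack: [43]
LOAD_FAST_LOAD_FAST s,x → push 11,43. Stack: [43, 11, 43]
BINARY_OP * → 11 * 43 = 473. Stack: [43, 473]
BINARY_OP // → 43 // 473 = 0. Stack: [0]
STORE_FAST p → p=0. Stack: []
LOAD_FAST_LOAD_FAST p,x → push 0,43. Stack: [0, 43]
BINARY_OP * → 0 * 43 = 0. Stack: [0]
STORE_FAST s → s=0. Stack: []
LOAD_FAST z → push 40. Stack: [40]
RETURN_VALUE → return 40.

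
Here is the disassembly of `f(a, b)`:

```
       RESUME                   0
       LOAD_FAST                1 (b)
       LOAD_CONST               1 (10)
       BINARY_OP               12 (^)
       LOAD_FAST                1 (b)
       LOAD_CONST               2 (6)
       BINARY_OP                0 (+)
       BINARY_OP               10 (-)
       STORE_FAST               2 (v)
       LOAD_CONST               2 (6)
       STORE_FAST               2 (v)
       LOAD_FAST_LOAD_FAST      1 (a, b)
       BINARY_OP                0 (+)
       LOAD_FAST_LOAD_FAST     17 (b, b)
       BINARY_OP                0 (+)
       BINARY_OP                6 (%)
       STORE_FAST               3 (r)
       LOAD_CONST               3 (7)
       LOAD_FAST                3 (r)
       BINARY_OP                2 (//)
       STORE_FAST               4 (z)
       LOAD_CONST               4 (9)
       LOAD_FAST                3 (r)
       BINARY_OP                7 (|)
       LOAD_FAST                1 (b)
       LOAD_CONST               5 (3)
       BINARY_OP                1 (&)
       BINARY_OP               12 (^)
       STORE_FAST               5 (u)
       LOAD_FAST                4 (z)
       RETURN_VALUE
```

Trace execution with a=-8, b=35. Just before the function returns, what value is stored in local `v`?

6

LOAD_FAST b → push 35. Stack: [35]
LOAD_CONST → push 10. Stack: [35, 10]
BINARY_OP ^ → 35 ^ 10 = 41. Stack: [41]
LOAD_FAST b → push 35. Stack: [41, 35]
LOAD_CONST → push 6. Stack: [41, 35, 6]
BINARY_OP + → 35 + 6 = 41. Stack: [41, 41]
BINARY_OP - → 41 - 41 = 0. Stack: [0]
STORE_FAST v → v=0. Stack: []
LOAD_CONST → push 6. Stack: [6]
STORE_FAST v → v=6. Stack: []
LOAD_FAST_LOAD_FAST a,b → push -8,35. Stack: [-8, 35]
BINARY_OP + → -8 + 35 = 27. Stack: [27]
LOAD_FAST_LOAD_FAST b,b → push 35,35. Stack: [27, 35, 35]
BINARY_OP + → 35 + 35 = 70. Stack: [27, 70]
BINARY_OP % → 27 % 70 = 27. Stack: [27]
STORE_FAST r → r=27. Stack: []
LOAD_CONST → push 7. Stack: [7]
LOAD_FAST r → push 27. Stack: [7, 27]
BINARY_OP // → 7 // 27 = 0. Stack: [0]
STORE_FAST z → z=0. Stack: []
LOAD_CONST → push 9. Stack: [9]
LOAD_FAST r → push 27. Stack: [9, 27]
BINARY_OP | → 9 | 27 = 27. Stack: [27]
LOAD_FAST b → push 35. Stack: [27, 35]
LOAD_CONST → push 3. Stack: [27, 35, 3]
BINARY_OP & → 35 & 3 = 3. Stack: [27, 3]
BINARY_OP ^ → 27 ^ 3 = 24. Stack: [24]
STORE_FAST u → u=24. Stack: []
LOAD_FAST z → push 0. Stack: [0]
RETURN_VALUE → return 0.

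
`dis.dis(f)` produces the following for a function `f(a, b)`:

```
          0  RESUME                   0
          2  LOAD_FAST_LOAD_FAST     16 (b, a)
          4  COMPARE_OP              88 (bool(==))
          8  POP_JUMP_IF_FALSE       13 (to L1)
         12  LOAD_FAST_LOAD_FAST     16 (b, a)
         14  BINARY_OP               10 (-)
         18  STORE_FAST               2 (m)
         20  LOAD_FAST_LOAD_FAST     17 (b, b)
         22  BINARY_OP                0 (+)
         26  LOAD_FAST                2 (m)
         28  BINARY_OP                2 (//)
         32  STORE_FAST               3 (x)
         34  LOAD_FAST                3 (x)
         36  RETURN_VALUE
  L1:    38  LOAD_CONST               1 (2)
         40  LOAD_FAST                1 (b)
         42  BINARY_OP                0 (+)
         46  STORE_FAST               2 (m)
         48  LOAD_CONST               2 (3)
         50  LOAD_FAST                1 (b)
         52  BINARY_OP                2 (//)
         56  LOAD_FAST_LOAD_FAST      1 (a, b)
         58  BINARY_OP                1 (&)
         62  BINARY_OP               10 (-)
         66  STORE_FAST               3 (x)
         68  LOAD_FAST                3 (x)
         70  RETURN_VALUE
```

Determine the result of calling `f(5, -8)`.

LOAD_FAST_LOAD_FAST b,a → push -8,5. Stack: [-8, 5]
COMPARE_OP bool(==) → -8 vs 5 = False. Stack: [False]
POP_JUMP_IF_FALSE → pop False; jump. Stack: []
LOAD_CONST → push 2. Stack: [2]
LOAD_FAST b → push -8. Stack: [2, -8]
BINARY_OP + → 2 + -8 = -6. Stack: [-6]
STORE_FAST m → m=-6. Stack: []
LOAD_CONST → push 3. Stack: [3]
LOAD_FAST b → push -8. Stack: [3, -8]
BINARY_OP // → 3 // -8 = -1. Stack: [-1]
LOAD_FAST_LOAD_FAST a,b → push 5,-8. Stack: [-1, 5, -8]
BINARY_OP & → 5 & -8 = 0. Stack: [-1, 0]
BINARY_OP - → -1 - 0 = -1. Stack: [-1]
STORE_FAST x → x=-1. Stack: []
LOAD_FAST x → push -1. Stack: [-1]
RETURN_VALUE → return -1.

-1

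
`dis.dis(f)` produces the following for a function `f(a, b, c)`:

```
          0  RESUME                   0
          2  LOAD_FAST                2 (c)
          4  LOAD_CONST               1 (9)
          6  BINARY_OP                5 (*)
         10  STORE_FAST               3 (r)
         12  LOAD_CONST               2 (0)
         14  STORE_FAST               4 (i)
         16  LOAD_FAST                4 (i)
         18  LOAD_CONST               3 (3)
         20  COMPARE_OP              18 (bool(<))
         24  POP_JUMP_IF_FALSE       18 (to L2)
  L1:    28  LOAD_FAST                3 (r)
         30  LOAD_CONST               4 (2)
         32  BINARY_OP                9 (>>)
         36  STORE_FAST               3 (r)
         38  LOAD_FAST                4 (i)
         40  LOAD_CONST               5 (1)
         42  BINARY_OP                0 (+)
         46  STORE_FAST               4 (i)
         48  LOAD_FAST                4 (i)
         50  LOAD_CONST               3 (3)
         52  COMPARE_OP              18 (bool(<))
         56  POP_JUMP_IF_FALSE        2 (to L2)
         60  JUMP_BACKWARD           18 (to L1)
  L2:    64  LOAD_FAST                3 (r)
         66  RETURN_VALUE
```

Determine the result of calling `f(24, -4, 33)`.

4

LOAD_FAST c → push 33. Stack: [33]
LOAD_CONST → push 9. Stack: [33, 9]
BINARY_OP * → 33 * 9 = 297. Stack: [297]
STORE_FAST r → r=297. Stack: []
LOAD_CONST → push 0. Stack: [0]
STORE_FAST i → i=0. Stack: []
LOAD_FAST i → push 0. Stack: [0]
LOAD_CONST → push 3. Stack: [0, 3]
COMPARE_OP bool(<) → 0 vs 3 = True. Stack: [True]
POP_JUMP_IF_FALSE → pop True; no jump. Stack: []
LOAD_FAST r → push 297. Stack: [297]
LOAD_CONST → push 2. Stack: [297, 2]
BINARY_OP >> → 297 >> 2 = 74. Stack: [74]
STORE_FAST r → r=74. Stack: []
LOAD_FAST i → push 0. Stack: [0]
LOAD_CONST → push 1. Stack: [0, 1]
BINARY_OP + → 0 + 1 = 1. Stack: [1]
STORE_FAST i → i=1. Stack: []
LOAD_FAST i → push 1. Stack: [1]
LOAD_CONST → push 3. Stack: [1, 3]
COMPARE_OP bool(<) → 1 vs 3 = True. Stack: [True]
POP_JUMP_IF_FALSE → pop True; no jump. Stack: []
LOAD_FAST r → push 74. Stack: [74]
LOAD_CONST → push 2. Stack: [74, 2]
BINARY_OP >> → 74 >> 2 = 18. Stack: [18]
STORE_FAST r → r=18. Stack: []
LOAD_FAST i → push 1. Stack: [1]
LOAD_CONST → push 1. Stack: [1, 1]
BINARY_OP + → 1 + 1 = 2. Stack: [2]
STORE_FAST i → i=2. Stack: []
LOAD_FAST i → push 2. Stack: [2]
LOAD_CONST → push 3. Stack: [2, 3]
COMPARE_OP bool(<) → 2 vs 3 = True. Stack: [True]
POP_JUMP_IF_FALSE → pop True; no jump. Stack: []
LOAD_FAST r → push 18. Stack: [18]
LOAD_CONST → push 2. Stack: [18, 2]
BINARY_OP >> → 18 >> 2 = 4. Stack: [4]
STORE_FAST r → r=4. Stack: []
LOAD_FAST i → push 2. Stack: [2]
LOAD_CONST → push 1. Stack: [2, 1]
BINARY_OP + → 2 + 1 = 3. Stack: [3]
STORE_FAST i → i=3. Stack: []
LOAD_FAST i → push 3. Stack: [3]
LOAD_CONST → push 3. Stack: [3, 3]
COMPARE_OP bool(<) → 3 vs 3 = False. Stack: [False]
POP_JUMP_IF_FALSE → pop False; jump. Stack: []
LOAD_FAST r → push 4. Stack: [4]
RETURN_VALUE → return 4.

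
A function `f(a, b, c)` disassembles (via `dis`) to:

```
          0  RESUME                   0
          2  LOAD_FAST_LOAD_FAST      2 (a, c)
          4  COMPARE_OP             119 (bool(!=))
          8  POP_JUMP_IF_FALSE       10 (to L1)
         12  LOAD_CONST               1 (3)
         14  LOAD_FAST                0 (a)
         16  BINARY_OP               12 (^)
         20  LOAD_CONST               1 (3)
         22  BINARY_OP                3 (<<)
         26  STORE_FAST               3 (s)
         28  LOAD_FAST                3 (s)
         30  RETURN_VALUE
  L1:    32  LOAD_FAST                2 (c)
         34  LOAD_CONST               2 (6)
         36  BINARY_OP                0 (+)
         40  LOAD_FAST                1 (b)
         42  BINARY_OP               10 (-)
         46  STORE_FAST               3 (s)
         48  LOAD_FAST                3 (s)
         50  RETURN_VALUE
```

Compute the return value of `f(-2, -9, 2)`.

-24

LOAD_FAST_LOAD_FAST a,c → push -2,2. Stack: [-2, 2]
COMPARE_OP bool(!=) → -2 vs 2 = True. Stack: [True]
POP_JUMP_IF_FALSE → pop True; no jump. Stack: []
LOAD_CONST → push 3. Stack: [3]
LOAD_FAST a → push -2. Stack: [3, -2]
BINARY_OP ^ → 3 ^ -2 = -3. Stack: [-3]
LOAD_CONST → push 3. Stack: [-3, 3]
BINARY_OP << → -3 << 3 = -24. Stack: [-24]
STORE_FAST s → s=-24. Stack: []
LOAD_FAST s → push -24. Stack: [-24]
RETURN_VALUE → return -24.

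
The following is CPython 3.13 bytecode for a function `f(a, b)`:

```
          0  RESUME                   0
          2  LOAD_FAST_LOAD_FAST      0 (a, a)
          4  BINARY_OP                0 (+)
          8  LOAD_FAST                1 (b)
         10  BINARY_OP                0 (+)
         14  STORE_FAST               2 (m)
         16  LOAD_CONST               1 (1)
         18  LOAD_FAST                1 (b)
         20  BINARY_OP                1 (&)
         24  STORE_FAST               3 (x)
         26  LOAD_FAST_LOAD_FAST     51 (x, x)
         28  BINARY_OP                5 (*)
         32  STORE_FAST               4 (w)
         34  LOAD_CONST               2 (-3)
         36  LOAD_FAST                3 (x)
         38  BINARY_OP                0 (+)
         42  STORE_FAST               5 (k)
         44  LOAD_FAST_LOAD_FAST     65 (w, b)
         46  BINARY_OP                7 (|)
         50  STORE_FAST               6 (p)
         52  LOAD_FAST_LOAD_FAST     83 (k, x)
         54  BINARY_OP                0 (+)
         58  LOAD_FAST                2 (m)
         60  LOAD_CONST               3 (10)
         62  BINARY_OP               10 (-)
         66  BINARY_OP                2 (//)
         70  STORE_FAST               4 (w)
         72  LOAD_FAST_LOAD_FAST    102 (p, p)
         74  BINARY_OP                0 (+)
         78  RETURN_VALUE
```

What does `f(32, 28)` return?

56

LOAD_FAST_LOAD_FAST a,a → push 32,32. Stack: [32, 32]
BINARY_OP + → 32 + 32 = 64. Stack: [64]
LOAD_FAST b → push 28. Stack: [64, 28]
BINARY_OP + → 64 + 28 = 92. Stack: [92]
STORE_FAST m → m=92. Stack: []
LOAD_CONST → push 1. Stack: [1]
LOAD_FAST b → push 28. Stack: [1, 28]
BINARY_OP & → 1 & 28 = 0. Stack: [0]
STORE_FAST x → x=0. Stack: []
LOAD_FAST_LOAD_FAST x,x → push 0,0. Stack: [0, 0]
BINARY_OP * → 0 * 0 = 0. Stack: [0]
STORE_FAST w → w=0. Stack: []
LOAD_CONST → push -3. Stack: [-3]
LOAD_FAST x → push 0. Stack: [-3, 0]
BINARY_OP + → -3 + 0 = -3. Stack: [-3]
STORE_FAST k → k=-3. Stack: []
LOAD_FAST_LOAD_FAST w,b → push 0,28. Stack: [0, 28]
BINARY_OP | → 0 | 28 = 28. Stack: [28]
STORE_FAST p → p=28. Stack: []
LOAD_FAST_LOAD_FAST k,x → push -3,0. Stack: [-3, 0]
BINARY_OP + → -3 + 0 = -3. Stack: [-3]
LOAD_FAST m → push 92. Stack: [-3, 92]
LOAD_CONST → push 10. Stack: [-3, 92, 10]
BINARY_OP - → 92 - 10 = 82. Stack: [-3, 82]
BINARY_OP // → -3 // 82 = -1. Stack: [-1]
STORE_FAST w → w=-1. Stack: []
LOAD_FAST_LOAD_FAST p,p → push 28,28. Stack: [28, 28]
BINARY_OP + → 28 + 28 = 56. Stack: [56]
RETURN_VALUE → return 56.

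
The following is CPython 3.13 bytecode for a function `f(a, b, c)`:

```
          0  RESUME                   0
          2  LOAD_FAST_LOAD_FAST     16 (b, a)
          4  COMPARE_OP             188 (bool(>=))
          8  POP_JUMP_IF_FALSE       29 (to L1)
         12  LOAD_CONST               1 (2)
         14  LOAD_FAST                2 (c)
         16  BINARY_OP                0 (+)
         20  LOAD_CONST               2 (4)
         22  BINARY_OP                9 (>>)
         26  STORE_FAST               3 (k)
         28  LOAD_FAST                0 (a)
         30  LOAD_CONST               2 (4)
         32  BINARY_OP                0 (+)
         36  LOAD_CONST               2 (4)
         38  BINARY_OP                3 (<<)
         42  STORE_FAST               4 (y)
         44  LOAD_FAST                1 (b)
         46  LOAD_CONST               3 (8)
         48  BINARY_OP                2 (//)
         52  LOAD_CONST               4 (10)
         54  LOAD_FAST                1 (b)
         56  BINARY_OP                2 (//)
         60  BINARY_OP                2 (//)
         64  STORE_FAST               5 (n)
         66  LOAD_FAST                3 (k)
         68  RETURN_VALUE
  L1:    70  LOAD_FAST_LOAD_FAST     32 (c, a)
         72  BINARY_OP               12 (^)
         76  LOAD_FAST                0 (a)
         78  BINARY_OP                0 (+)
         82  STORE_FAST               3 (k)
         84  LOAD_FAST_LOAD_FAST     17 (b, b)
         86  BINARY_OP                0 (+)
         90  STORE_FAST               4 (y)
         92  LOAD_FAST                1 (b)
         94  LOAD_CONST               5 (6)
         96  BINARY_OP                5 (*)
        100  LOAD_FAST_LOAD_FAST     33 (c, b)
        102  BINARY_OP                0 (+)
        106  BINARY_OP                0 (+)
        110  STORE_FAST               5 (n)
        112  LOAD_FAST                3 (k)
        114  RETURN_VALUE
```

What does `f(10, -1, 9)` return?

LOAD_FAST_LOAD_FAST b,a → push -1,10. Stack: [-1, 10]
COMPARE_OP bool(>=) → -1 vs 10 = False. Stack: [False]
POP_JUMP_IF_FALSE → pop False; jump. Stack: []
LOAD_FAST_LOAD_FAST c,a → push 9,10. Stack: [9, 10]
BINARY_OP ^ → 9 ^ 10 = 3. Stack: [3]
LOAD_FAST a → push 10. Stack: [3, 10]
BINARY_OP + → 3 + 10 = 13. Stack: [13]
STORE_FAST k → k=13. Stack: []
LOAD_FAST_LOAD_FAST b,b → push -1,-1. Stack: [-1, -1]
BINARY_OP + → -1 + -1 = -2. Stack: [-2]
STORE_FAST y → y=-2. Stack: []
LOAD_FAST b → push -1. Stack: [-1]
LOAD_CONST → push 6. Stack: [-1, 6]
BINARY_OP * → -1 * 6 = -6. Stack: [-6]
LOAD_FAST_LOAD_FAST c,b → push 9,-1. Stack: [-6, 9, -1]
BINARY_OP + → 9 + -1 = 8. Stack: [-6, 8]
BINARY_OP + → -6 + 8 = 2. Stack: [2]
STORE_FAST n → n=2. Stack: []
LOAD_FAST k → push 13. Stack: [13]
RETURN_VALUE → return 13.

13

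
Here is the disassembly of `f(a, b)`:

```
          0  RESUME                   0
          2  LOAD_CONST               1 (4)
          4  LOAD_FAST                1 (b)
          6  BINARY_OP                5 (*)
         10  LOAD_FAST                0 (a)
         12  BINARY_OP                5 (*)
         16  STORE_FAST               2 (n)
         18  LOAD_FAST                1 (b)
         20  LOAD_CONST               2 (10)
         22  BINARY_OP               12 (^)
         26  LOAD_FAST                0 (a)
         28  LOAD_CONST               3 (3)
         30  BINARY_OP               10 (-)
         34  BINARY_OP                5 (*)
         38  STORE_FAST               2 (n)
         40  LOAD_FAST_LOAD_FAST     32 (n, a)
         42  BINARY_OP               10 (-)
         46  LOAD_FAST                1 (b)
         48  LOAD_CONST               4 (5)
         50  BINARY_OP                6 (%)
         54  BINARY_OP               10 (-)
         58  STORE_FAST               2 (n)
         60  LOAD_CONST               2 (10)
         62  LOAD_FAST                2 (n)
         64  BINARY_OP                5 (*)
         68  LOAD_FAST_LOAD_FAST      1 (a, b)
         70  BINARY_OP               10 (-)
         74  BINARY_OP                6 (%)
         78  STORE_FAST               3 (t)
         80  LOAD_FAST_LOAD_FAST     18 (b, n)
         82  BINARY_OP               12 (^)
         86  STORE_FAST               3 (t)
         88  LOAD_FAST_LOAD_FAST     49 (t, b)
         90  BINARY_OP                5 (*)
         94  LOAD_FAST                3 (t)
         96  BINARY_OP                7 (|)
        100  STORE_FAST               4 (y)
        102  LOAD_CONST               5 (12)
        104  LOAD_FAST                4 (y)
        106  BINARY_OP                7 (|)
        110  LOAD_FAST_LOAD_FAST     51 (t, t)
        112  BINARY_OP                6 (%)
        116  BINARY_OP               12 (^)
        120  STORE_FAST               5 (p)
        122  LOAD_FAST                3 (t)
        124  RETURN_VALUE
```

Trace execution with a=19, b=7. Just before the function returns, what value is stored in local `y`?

1468

LOAD_CONST → push 4. Stack: [4]
LOAD_FAST b → push 7. Stack: [4, 7]
BINARY_OP * → 4 * 7 = 28. Stack: [28]
LOAD_FAST a → push 19. Stack: [28, 19]
BINARY_OP * → 28 * 19 = 532. Stack: [532]
STORE_FAST n → n=532. Stack: []
LOAD_FAST b → push 7. Stack: [7]
LOAD_CONST → push 10. Stack: [7, 10]
BINARY_OP ^ → 7 ^ 10 = 13. Stack: [13]
LOAD_FAST a → push 19. Stack: [13, 19]
LOAD_CONST → push 3. Stack: [13, 19, 3]
BINARY_OP - → 19 - 3 = 16. Stack: [13, 16]
BINARY_OP * → 13 * 16 = 208. Stack: [208]
STORE_FAST n → n=208. Stack: []
LOAD_FAST_LOAD_FAST n,a → push 208,19. Stack: [208, 19]
BINARY_OP - → 208 - 19 = 189. Stack: [189]
LOAD_FAST b → push 7. Stack: [189, 7]
LOAD_CONST → push 5. Stack: [189, 7, 5]
BINARY_OP % → 7 % 5 = 2. Stack: [189, 2]
BINARY_OP - → 189 - 2 = 187. Stack: [187]
STORE_FAST n → n=187. Stack: []
LOAD_CONST → push 10. Stack: [10]
LOAD_FAST n → push 187. Stack: [10, 187]
BINARY_OP * → 10 * 187 = 1870. Stack: [1870]
LOAD_FAST_LOAD_FAST a,b → push 19,7. Stack: [1870, 19, 7]
BINARY_OP - → 19 - 7 = 12. Stack: [1870, 12]
BINARY_OP % → 1870 % 12 = 10. Stack: [10]
STORE_FAST t → t=10. Stack: []
LOAD_FAST_LOAD_FAST b,n → push 7,187. Stack: [7, 187]
BINARY_OP ^ → 7 ^ 187 = 188. Stack: [188]
STORE_FAST t → t=188. Stack: []
LOAD_FAST_LOAD_FAST t,b → push 188,7. Stack: [188, 7]
BINARY_OP * → 188 * 7 = 1316. Stack: [1316]
LOAD_FAST t → push 188. Stack: [1316, 188]
BINARY_OP | → 1316 | 188 = 1468. Stack: [1468]
STORE_FAST y → y=1468. Stack: []
LOAD_CONST → push 12. Stack: [12]
LOAD_FAST y → push 1468. Stack: [12, 1468]
BINARY_OP | → 12 | 1468 = 1468. Stack: [1468]
LOAD_FAST_LOAD_FAST t,t → push 188,188. Stack: [1468, 188, 188]
BINARY_OP % → 188 % 188 = 0. Stack: [1468, 0]
BINARY_OP ^ → 1468 ^ 0 = 1468. Stack: [1468]
STORE_FAST p → p=1468. Stack: []
LOAD_FAST t → push 188. Stack: [188]
RETURN_VALUE → return 188.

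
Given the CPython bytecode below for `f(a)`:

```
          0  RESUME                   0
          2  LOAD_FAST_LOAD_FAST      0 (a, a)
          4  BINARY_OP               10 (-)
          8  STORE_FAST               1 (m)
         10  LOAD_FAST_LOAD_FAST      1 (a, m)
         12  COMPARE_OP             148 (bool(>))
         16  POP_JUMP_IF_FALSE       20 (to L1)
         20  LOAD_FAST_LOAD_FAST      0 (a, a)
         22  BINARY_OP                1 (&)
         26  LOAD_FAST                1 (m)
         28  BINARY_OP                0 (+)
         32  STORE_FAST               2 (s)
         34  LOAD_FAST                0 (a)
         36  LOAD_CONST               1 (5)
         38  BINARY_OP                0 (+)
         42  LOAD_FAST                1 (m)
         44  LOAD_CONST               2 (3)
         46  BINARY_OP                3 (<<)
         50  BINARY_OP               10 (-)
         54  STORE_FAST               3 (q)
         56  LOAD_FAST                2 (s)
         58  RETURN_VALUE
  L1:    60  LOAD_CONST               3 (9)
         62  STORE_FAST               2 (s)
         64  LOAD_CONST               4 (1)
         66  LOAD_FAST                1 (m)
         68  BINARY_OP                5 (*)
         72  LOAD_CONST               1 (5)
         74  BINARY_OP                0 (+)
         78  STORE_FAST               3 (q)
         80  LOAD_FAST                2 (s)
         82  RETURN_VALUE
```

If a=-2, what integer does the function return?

LOAD_FAST_LOAD_FAST a,a → push -2,-2. Stack: [-2, -2]
BINARY_OP - → -2 - -2 = 0. Stack: [0]
STORE_FAST m → m=0. Stack: []
LOAD_FAST_LOAD_FAST a,m → push -2,0. Stack: [-2, 0]
COMPARE_OP bool(>) → -2 vs 0 = False. Stack: [False]
POP_JUMP_IF_FALSE → pop False; jump. Stack: []
LOAD_CONST → push 9. Stack: [9]
STORE_FAST s → s=9. Stack: []
LOAD_CONST → push 1. Stack: [1]
LOAD_FAST m → push 0. Stack: [1, 0]
BINARY_OP * → 1 * 0 = 0. Stack: [0]
LOAD_CONST → push 5. Stack: [0, 5]
BINARY_OP + → 0 + 5 = 5. Stack: [5]
STORE_FAST q → q=5. Stack: []
LOAD_FAST s → push 9. Stack: [9]
RETURN_VALUE → return 9.

9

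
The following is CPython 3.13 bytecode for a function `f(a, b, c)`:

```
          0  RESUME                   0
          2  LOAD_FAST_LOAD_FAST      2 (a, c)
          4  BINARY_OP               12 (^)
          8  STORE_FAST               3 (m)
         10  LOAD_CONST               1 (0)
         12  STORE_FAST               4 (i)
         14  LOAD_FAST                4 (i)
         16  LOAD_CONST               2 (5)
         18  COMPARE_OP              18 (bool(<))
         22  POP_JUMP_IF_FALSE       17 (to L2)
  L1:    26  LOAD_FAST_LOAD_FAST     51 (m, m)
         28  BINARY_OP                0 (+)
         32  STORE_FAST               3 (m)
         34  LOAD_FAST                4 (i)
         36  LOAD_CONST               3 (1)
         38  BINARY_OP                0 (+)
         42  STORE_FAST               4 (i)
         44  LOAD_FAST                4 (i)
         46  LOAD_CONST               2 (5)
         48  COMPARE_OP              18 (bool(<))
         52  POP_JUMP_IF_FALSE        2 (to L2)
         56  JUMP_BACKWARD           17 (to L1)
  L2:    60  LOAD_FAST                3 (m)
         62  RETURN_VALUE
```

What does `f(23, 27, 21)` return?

LOAD_FAST_LOAD_FAST a,c → push 23,21
BINARY_OP ^ → 23 ^ 21 = 2
STORE_FAST m → m=2
LOAD_CONST → push 0
STORE_FAST i → i=0
LOAD_FAST i → push 0
LOAD_CONST → push 5
COMPARE_OP bool(<) → 0 vs 5 = True
POP_JUMP_IF_FALSE → pop True; no jump
LOAD_FAST_LOAD_FAST m,m → push 2,2
BINARY_OP + → 2 + 2 = 4
STORE_FAST m → m=4
LOAD_FAST i → push 0
LOAD_CONST → push 1
BINARY_OP + → 0 + 1 = 1
STORE_FAST i → i=1
LOAD_FAST i → push 1
LOAD_CONST → push 5
COMPARE_OP bool(<) → 1 vs 5 = True
POP_JUMP_IF_FALSE → pop True; no jump
LOAD_FAST_LOAD_FAST m,m → push 4,4
BINARY_OP + → 4 + 4 = 8
STORE_FAST m → m=8
LOAD_FAST i → push 1
LOAD_CONST → push 1
BINARY_OP + → 1 + 1 = 2
STORE_FAST i → i=2
LOAD_FAST i → push 2
LOAD_CONST → push 5
COMPARE_OP bool(<) → 2 vs 5 = True
POP_JUMP_IF_FALSE → pop True; no jump
LOAD_FAST_LOAD_FAST m,m → push 8,8
BINARY_OP + → 8 + 8 = 16
STORE_FAST m → m=16
LOAD_FAST i → push 2
LOAD_CONST → push 1
BINARY_OP + → 2 + 1 = 3
STORE_FAST i → i=3
LOAD_FAST i → push 3
LOAD_CONST → push 5
COMPARE_OP bool(<) → 3 vs 5 = True
POP_JUMP_IF_FALSE → pop True; no jump
LOAD_FAST_LOAD_FAST m,m → push 16,16
BINARY_OP + → 16 + 16 = 32
STORE_FAST m → m=32
LOAD_FAST i → push 3
LOAD_CONST → push 1
BINARY_OP + → 3 + 1 = 4
STORE_FAST i → i=4
LOAD_FAST i → push 4
LOAD_CONST → push 5
COMPARE_OP bool(<) → 4 vs 5 = True
POP_JUMP_IF_FALSE → pop True; no jump
LOAD_FAST_LOAD_FAST m,m → push 32,32
BINARY_OP + → 32 + 32 = 64
STORE_FAST m → m=64
LOAD_FAST i → push 4
LOAD_CONST → push 1
BINARY_OP + → 4 + 1 = 5
STORE_FAST i → i=5
LOAD_FAST i → push 5
LOAD_CONST → push 5
COMPARE_OP bool(<) → 5 vs 5 = False
POP_JUMP_IF_FALSE → pop False; jump
LOAD_FAST m → push 64
RETURN_VALUE → return 64.

64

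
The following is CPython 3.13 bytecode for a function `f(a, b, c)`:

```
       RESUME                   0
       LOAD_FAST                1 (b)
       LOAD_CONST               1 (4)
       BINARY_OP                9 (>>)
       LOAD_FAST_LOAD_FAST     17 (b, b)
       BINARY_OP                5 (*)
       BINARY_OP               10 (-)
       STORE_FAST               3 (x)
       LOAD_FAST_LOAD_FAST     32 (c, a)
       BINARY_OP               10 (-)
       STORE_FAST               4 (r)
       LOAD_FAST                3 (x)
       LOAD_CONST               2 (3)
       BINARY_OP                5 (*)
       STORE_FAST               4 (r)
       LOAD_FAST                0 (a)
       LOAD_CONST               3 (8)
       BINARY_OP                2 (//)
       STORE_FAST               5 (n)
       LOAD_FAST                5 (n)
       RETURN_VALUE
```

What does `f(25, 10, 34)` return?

LOAD_FAST b → push 10. Stack: [10]
LOAD_CONST → push 4. Stack: [10, 4]
BINARY_OP >> → 10 >> 4 = 0. Stack: [0]
LOAD_FAST_LOAD_FAST b,b → push 10,10. Stack: [0, 10, 10]
BINARY_OP * → 10 * 10 = 100. Stack: [0, 100]
BINARY_OP - → 0 - 100 = -100. Stack: [-100]
STORE_FAST x → x=-100. Stack: []
LOAD_FAST_LOAD_FAST c,a → push 34,25. Stack: [34, 25]
BINARY_OP - → 34 - 25 = 9. Stack: [9]
STORE_FAST r → r=9. Stack: []
LOAD_FAST x → push -100. Stack: [-100]
LOAD_CONST → push 3. Stack: [-100, 3]
BINARY_OP * → -100 * 3 = -300. Stack: [-300]
STORE_FAST r → r=-300. Stack: []
LOAD_FAST a → push 25. Stack: [25]
LOAD_CONST → push 8. Stack: [25, 8]
BINARY_OP // → 25 // 8 = 3. Stack: [3]
STORE_FAST n → n=3. Stack: []
LOAD_FAST n → push 3. Stack: [3]
RETURN_VALUE → return 3.

3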